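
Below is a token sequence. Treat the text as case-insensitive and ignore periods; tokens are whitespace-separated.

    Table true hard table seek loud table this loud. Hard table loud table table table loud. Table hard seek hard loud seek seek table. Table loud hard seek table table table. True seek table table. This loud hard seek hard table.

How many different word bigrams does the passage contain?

41 tokens → 40 bigram windows in total.
Repeated bigrams (each contributes count−1 duplicates):
  table table: 6
  hard seek: 3
  hard table: 3
  loud hard: 3
  loud table: 3
  seek table: 3
  table loud: 3
  seek hard: 2
  … (3 more repeated)
21 duplicate windows → 40 − 21 = 19 distinct.

19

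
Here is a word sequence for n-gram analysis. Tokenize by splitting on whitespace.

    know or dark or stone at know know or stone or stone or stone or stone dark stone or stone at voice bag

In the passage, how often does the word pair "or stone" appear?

6

Scanning the 22 overlapping bigram windows for "or stone":
  position 4–5: or stone
  position 9–10: or stone
  position 11–12: or stone
  position 13–14: or stone
  position 15–16: or stone
  position 19–20: or stone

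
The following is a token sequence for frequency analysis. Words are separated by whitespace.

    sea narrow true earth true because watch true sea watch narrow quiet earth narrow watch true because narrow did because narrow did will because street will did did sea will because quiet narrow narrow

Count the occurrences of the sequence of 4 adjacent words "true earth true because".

1

Scanning the 31 overlapping 4-gram windows for "true earth true because":
  position 3–6: true earth true because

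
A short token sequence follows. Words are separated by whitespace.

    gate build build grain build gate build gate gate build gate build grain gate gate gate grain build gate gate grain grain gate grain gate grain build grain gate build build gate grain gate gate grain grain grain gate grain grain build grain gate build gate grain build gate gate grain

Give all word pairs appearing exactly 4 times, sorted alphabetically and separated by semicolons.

build grain; grain grain

Bigram counts meeting the condition (exactly 4 times):
  build grain: 4
  grain grain: 4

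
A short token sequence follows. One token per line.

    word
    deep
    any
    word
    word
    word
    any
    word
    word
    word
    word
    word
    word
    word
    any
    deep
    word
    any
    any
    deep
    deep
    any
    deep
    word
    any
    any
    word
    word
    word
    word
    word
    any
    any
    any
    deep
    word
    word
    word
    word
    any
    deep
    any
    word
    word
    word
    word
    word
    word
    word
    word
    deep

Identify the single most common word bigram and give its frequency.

Bigram frequencies (highest first):
  word word: 22
  word any: 6
  any deep: 5
  any word: 4
  any any: 4
  deep any: 3
  … (3 more, each ≤ 3)

"word word", 22 times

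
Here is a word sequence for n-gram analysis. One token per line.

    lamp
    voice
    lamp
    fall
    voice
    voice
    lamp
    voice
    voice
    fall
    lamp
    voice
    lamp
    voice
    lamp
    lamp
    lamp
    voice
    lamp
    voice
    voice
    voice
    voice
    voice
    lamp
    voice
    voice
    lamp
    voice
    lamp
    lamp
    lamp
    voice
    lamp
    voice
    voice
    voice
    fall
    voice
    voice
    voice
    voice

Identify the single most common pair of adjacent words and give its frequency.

Bigram frequencies (highest first):
  voice voice: 12
  lamp voice: 10
  voice lamp: 9
  lamp lamp: 4
  fall voice: 2
  voice fall: 2
  … (2 more, each ≤ 1)

"voice voice", 12 times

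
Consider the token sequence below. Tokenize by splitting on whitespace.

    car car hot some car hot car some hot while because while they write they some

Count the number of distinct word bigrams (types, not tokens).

14

16 tokens → 15 bigram windows in total.
Repeated bigrams (each contributes count−1 duplicates):
  car hot: 2
1 duplicate windows → 15 − 1 = 14 distinct.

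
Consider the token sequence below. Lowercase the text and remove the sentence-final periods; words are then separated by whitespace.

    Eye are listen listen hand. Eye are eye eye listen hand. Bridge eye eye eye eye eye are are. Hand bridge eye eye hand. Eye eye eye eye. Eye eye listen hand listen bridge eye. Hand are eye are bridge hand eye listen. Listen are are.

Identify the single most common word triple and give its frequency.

"eye eye eye", 7 times

Trigram frequencies (highest first):
  eye eye eye: 7
  eye eye listen: 2
  eye listen hand: 2
  hand bridge eye: 2
  bridge eye eye: 2
  eye are listen: 1
  … (28 more, each ≤ 1)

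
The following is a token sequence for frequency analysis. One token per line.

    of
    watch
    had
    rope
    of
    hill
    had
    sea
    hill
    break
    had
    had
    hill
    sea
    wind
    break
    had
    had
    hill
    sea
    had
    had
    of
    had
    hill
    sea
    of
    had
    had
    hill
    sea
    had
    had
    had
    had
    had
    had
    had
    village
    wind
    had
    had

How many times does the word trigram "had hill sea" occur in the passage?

4

Scanning the 40 overlapping trigram windows for "had hill sea":
  position 12–14: had hill sea
  position 18–20: had hill sea
  position 24–26: had hill sea
  position 29–31: had hill sea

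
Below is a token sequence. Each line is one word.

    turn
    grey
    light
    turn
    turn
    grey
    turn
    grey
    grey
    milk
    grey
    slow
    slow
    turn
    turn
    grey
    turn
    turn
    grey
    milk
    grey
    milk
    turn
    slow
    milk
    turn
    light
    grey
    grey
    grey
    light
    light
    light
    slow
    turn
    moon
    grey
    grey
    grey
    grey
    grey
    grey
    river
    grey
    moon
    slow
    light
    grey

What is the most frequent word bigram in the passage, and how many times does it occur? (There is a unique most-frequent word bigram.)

"grey grey", 8 times

Bigram frequencies (highest first):
  grey grey: 8
  turn grey: 5
  turn turn: 3
  grey milk: 3
  grey light: 2
  grey turn: 2
  … (19 more, each ≤ 2)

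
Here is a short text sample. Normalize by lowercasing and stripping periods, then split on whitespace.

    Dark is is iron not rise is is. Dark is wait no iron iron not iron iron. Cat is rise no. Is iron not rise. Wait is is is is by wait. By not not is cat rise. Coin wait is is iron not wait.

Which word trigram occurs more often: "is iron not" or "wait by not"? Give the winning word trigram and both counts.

"is iron not": 3 occurrences
"wait by not": 1 occurrence

"is iron not" (3 vs 1)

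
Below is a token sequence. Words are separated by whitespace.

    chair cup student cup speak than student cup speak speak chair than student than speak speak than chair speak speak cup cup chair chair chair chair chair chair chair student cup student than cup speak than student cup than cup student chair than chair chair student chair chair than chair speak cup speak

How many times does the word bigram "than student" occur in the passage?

3

Scanning the 52 overlapping bigram windows for "than student":
  position 6–7: than student
  position 12–13: than student
  position 36–37: than student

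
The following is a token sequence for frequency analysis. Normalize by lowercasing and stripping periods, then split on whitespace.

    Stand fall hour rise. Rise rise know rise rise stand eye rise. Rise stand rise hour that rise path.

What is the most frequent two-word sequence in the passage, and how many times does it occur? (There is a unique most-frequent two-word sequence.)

Bigram frequencies (highest first):
  rise rise: 4
  rise stand: 2
  stand fall: 1
  fall hour: 1
  hour rise: 1
  rise know: 1
  … (8 more, each ≤ 1)

"rise rise", 4 times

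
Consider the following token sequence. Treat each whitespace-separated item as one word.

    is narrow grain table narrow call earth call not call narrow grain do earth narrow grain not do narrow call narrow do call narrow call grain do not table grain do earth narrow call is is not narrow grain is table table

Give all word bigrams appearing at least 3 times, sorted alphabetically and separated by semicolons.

Bigram counts meeting the condition (at least 3 times):
  call narrow: 3
  grain do: 3
  narrow call: 4
  narrow grain: 4

call narrow; grain do; narrow call; narrow grain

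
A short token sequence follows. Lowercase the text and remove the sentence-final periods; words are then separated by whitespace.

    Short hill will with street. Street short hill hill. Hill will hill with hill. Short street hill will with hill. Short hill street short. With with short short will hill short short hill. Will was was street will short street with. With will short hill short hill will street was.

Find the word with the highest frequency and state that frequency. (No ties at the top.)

Unigram frequencies (highest first):
  hill: 13
  short: 12
  will: 8
  with: 7
  street: 7
  was: 3

"hill", 13 times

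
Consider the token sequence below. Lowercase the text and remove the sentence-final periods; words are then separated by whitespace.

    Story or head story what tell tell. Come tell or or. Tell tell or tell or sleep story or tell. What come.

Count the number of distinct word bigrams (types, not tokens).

15

22 tokens → 21 bigram windows in total.
Repeated bigrams (each contributes count−1 duplicates):
  or tell: 3
  tell or: 3
  story or: 2
  tell tell: 2
6 duplicate windows → 21 − 6 = 15 distinct.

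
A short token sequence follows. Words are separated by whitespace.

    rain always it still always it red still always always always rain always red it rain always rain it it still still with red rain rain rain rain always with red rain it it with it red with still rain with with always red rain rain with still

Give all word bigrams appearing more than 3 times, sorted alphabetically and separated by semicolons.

Bigram counts meeting the condition (more than 3 times):
  rain always: 4
  rain rain: 4

rain always; rain rain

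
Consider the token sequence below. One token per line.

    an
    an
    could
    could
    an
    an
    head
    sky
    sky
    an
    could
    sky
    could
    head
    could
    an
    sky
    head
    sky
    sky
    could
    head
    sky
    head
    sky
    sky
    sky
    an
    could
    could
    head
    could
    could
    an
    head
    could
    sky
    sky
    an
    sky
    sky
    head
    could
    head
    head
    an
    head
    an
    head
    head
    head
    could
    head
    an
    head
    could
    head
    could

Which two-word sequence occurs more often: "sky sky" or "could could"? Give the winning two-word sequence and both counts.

"sky sky" (6 vs 3)

"sky sky": 6 occurrences
"could could": 3 occurrences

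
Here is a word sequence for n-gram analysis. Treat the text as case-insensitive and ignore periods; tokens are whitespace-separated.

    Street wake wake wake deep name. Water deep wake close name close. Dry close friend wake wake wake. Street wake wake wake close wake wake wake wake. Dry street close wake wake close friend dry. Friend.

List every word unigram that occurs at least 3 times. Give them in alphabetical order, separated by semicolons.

Unigram counts meeting the condition (at least 3 times):
  close: 6
  dry: 3
  friend: 3
  street: 3
  wake: 16

close; dry; friend; street; wake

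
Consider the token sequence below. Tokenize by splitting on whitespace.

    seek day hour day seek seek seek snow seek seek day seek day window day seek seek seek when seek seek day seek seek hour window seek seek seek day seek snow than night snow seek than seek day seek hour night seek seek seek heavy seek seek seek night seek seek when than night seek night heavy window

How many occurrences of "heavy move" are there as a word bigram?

0

Scanning the 58 overlapping bigram windows for "heavy move":
  (none found)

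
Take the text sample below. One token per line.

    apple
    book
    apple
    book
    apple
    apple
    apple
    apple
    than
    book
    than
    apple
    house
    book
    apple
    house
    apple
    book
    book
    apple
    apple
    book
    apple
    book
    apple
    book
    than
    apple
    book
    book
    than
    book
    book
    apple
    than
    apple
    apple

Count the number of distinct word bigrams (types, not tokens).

11

37 tokens → 36 bigram windows in total.
Repeated bigrams (each contributes count−1 duplicates):
  apple book: 7
  book apple: 7
  apple apple: 5
  book book: 3
  book than: 3
  than apple: 3
  apple house: 2
  apple than: 2
  … (1 more repeated)
25 duplicate windows → 36 − 25 = 11 distinct.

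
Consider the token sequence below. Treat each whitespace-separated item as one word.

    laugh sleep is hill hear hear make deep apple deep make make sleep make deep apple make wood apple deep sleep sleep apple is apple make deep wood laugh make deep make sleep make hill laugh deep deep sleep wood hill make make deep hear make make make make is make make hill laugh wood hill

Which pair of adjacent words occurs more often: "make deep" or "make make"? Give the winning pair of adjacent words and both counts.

"make make" (6 vs 5)

"make deep": 5 occurrences
"make make": 6 occurrences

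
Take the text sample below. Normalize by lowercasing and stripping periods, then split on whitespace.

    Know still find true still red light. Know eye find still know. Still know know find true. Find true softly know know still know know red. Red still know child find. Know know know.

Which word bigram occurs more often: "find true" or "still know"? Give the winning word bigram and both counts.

"find true": 3 occurrences
"still know": 4 occurrences

"still know" (4 vs 3)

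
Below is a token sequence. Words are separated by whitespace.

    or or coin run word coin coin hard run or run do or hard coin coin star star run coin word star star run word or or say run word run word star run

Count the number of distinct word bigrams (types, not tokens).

24

34 tokens → 33 bigram windows in total.
Repeated bigrams (each contributes count−1 duplicates):
  run word: 4
  star run: 3
  coin coin: 2
  or or: 2
  star star: 2
  word star: 2
9 duplicate windows → 33 − 9 = 24 distinct.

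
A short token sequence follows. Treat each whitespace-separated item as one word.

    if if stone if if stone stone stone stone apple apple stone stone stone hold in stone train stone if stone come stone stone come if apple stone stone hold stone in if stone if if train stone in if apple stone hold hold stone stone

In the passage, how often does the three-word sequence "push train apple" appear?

Scanning the 44 overlapping trigram windows for "push train apple":
  (none found)

0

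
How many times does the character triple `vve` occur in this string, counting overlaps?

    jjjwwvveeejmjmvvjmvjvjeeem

1

Sliding a length-3 window over the 26 characters (24 positions):
  position 6–8: vve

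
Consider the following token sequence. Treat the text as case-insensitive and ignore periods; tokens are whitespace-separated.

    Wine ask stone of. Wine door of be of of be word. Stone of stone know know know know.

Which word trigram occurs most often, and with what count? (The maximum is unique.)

Trigram frequencies (highest first):
  know know know: 2
  wine ask stone: 1
  ask stone of: 1
  stone of wine: 1
  of wine door: 1
  wine door of: 1
  … (10 more, each ≤ 1)

"know know know", 2 times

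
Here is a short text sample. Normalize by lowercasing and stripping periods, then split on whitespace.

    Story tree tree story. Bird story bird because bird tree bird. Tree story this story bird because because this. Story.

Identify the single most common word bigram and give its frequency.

"story bird", 3 times

Bigram frequencies (highest first):
  story bird: 3
  tree story: 2
  bird because: 2
  bird tree: 2
  this story: 2
  story tree: 1
  … (7 more, each ≤ 1)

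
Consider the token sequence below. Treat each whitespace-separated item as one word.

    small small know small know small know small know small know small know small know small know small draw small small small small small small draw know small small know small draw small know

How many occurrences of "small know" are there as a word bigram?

10

Scanning the 33 overlapping bigram windows for "small know":
  position 2–3: small know
  position 4–5: small know
  position 6–7: small know
  position 8–9: small know
  position 10–11: small know
  position 12–13: small know
  position 14–15: small know
  position 16–17: small know
  position 29–30: small know
  position 33–34: small know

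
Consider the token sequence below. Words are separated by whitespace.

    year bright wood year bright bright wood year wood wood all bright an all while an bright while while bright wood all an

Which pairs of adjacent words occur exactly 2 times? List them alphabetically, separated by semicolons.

wood all; wood year; year bright

Bigram counts meeting the condition (exactly 2 times):
  wood all: 2
  wood year: 2
  year bright: 2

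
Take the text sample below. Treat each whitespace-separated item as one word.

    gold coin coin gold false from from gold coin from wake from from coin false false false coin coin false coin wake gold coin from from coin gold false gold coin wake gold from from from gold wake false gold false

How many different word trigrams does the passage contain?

34

41 tokens → 39 trigram windows in total.
Repeated trigrams (each contributes count−1 duplicates):
  coin gold false: 2
  coin wake gold: 2
  from from coin: 2
  from from gold: 2
  gold coin from: 2
5 duplicate windows → 39 − 5 = 34 distinct.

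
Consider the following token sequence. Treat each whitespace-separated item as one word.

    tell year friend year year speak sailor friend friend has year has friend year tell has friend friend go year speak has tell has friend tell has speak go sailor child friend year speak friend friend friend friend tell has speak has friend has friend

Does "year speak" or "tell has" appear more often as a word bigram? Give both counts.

"tell has" (4 vs 3)

"year speak": 3 occurrences
"tell has": 4 occurrences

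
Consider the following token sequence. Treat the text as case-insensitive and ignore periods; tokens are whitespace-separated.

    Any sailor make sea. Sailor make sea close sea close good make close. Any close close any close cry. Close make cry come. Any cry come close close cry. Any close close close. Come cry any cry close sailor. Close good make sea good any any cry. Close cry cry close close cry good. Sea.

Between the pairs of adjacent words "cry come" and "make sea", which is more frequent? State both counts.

"cry come": 2 occurrences
"make sea": 3 occurrences

"make sea" (3 vs 2)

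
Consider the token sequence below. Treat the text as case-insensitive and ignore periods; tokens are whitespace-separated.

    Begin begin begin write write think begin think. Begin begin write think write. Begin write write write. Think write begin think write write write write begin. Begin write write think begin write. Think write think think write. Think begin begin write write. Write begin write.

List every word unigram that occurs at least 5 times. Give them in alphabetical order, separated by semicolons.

Unigram counts meeting the condition (at least 5 times):
  begin: 14
  think: 10
  write: 21

begin; think; write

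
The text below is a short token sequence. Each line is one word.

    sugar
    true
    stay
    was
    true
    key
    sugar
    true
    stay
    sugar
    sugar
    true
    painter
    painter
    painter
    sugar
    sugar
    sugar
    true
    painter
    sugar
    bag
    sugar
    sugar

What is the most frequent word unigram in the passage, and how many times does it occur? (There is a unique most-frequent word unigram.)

"sugar", 10 times

Unigram frequencies (highest first):
  sugar: 10
  true: 5
  painter: 4
  stay: 2
  was: 1
  key: 1
  … (1 more, each ≤ 1)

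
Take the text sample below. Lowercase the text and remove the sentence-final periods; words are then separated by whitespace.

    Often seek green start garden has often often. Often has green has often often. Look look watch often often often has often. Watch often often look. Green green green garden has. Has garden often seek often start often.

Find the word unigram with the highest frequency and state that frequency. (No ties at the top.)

"often", 15 times

Unigram frequencies (highest first):
  often: 15
  has: 6
  green: 5
  garden: 3
  look: 3
  seek: 2
  … (2 more, each ≤ 2)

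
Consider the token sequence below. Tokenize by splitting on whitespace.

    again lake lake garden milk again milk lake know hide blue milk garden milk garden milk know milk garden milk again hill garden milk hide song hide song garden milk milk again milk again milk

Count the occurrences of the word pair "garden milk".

Scanning the 34 overlapping bigram windows for "garden milk":
  position 4–5: garden milk
  position 13–14: garden milk
  position 15–16: garden milk
  position 19–20: garden milk
  position 23–24: garden milk
  position 29–30: garden milk

6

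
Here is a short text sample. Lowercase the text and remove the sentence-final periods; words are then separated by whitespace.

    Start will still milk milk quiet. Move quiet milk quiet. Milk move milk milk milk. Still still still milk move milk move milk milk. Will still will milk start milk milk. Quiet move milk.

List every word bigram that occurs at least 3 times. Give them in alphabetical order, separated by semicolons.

Bigram counts meeting the condition (at least 3 times):
  milk milk: 5
  milk move: 3
  milk quiet: 3
  move milk: 4

milk milk; milk move; milk quiet; move milk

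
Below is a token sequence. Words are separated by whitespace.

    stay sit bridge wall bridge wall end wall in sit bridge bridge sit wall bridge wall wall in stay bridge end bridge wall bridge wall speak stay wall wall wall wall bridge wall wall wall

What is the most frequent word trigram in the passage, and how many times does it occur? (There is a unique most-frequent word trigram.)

Trigram frequencies (highest first):
  wall bridge wall: 4
  wall wall wall: 3
  bridge wall bridge: 2
  bridge wall wall: 2
  stay sit bridge: 1
  sit bridge wall: 1
  … (20 more, each ≤ 1)

"wall bridge wall", 4 times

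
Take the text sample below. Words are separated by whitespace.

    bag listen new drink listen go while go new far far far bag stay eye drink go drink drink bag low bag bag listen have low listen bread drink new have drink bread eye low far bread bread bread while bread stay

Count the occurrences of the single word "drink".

6

Scanning the 42 tokens for "drink":
  position 4: drink
  position 16: drink
  position 18: drink
  position 19: drink
  position 29: drink
  position 32: drink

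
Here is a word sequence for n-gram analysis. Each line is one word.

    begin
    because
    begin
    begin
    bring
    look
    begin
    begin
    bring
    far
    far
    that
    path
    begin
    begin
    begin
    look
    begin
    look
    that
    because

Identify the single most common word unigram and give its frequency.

Unigram frequencies (highest first):
  begin: 9
  look: 3
  because: 2
  bring: 2
  far: 2
  that: 2
  … (1 more, each ≤ 1)

"begin", 9 times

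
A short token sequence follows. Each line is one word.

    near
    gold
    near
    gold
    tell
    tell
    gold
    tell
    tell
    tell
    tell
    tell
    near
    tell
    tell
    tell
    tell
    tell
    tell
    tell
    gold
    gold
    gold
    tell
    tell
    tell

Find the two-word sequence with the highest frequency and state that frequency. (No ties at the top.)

Bigram frequencies (highest first):
  tell tell: 13
  gold tell: 3
  near gold: 2
  tell gold: 2
  gold gold: 2
  gold near: 1
  … (2 more, each ≤ 1)

"tell tell", 13 times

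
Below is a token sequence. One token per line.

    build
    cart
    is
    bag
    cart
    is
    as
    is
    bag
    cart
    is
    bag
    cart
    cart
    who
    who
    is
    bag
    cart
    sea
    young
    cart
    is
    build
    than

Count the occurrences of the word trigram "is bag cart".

4

Scanning the 23 overlapping trigram windows for "is bag cart":
  position 3–5: is bag cart
  position 8–10: is bag cart
  position 11–13: is bag cart
  position 17–19: is bag cart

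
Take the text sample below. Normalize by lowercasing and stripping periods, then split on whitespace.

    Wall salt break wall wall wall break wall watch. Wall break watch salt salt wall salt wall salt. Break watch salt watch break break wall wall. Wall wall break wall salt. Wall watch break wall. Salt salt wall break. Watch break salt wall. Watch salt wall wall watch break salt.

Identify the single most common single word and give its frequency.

Unigram frequencies (highest first):
  wall: 19
  salt: 12
  break: 11
  watch: 8

"wall", 19 times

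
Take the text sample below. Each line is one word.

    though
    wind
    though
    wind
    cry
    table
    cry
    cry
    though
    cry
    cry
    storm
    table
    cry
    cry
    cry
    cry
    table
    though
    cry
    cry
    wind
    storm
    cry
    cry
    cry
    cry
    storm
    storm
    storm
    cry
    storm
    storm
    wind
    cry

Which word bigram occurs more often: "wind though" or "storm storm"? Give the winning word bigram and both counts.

"storm storm" (3 vs 1)

"wind though": 1 occurrence
"storm storm": 3 occurrences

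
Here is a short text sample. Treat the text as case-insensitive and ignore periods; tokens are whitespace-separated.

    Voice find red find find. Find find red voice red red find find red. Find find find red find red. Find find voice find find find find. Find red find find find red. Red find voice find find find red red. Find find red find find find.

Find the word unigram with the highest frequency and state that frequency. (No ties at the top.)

"find", 30 times

Unigram frequencies (highest first):
  find: 30
  red: 13
  voice: 4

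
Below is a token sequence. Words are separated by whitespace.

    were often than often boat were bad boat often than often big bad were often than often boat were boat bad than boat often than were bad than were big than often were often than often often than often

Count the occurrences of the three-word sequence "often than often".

5

Scanning the 37 overlapping trigram windows for "often than often":
  position 2–4: often than often
  position 9–11: often than often
  position 15–17: often than often
  position 34–36: often than often
  position 37–39: often than often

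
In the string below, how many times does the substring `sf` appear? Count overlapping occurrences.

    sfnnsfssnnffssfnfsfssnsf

Sliding a length-2 window over the 24 characters (23 positions):
  position 1–2: sf
  position 5–6: sf
  position 14–15: sf
  position 18–19: sf
  position 23–24: sf

5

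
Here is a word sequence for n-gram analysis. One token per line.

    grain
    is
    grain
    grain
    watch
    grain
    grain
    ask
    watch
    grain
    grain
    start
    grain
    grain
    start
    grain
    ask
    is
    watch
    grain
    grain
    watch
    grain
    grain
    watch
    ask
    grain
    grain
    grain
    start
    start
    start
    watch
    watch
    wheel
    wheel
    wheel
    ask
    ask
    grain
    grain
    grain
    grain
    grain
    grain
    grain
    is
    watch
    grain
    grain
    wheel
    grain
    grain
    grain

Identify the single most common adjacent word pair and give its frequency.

"grain grain", 17 times

Bigram frequencies (highest first):
  grain grain: 17
  watch grain: 5
  grain watch: 3
  grain start: 3
  grain is: 2
  grain ask: 2
  … (16 more, each ≤ 2)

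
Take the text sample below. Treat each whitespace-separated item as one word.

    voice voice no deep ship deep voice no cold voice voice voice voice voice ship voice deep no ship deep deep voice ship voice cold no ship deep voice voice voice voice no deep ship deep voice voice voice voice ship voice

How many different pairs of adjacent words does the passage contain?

42 tokens → 41 bigram windows in total.
Repeated bigrams (each contributes count−1 duplicates):
  voice voice: 11
  deep voice: 4
  ship deep: 4
  ship voice: 3
  voice no: 3
  voice ship: 3
  deep ship: 2
  no deep: 2
  … (1 more repeated)
25 duplicate windows → 41 − 25 = 16 distinct.

16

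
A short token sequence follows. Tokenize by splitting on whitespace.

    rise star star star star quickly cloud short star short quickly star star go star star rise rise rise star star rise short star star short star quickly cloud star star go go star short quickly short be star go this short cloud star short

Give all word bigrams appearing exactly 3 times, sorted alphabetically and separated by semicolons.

Bigram counts meeting the condition (exactly 3 times):
  short star: 3
  star go: 3

short star; star go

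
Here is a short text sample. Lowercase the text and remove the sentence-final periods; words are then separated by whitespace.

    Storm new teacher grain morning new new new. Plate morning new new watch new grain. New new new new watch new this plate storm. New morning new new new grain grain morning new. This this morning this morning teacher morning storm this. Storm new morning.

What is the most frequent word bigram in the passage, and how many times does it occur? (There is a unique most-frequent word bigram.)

"new new", 8 times

Bigram frequencies (highest first):
  new new: 8
  morning new: 4
  storm new: 3
  grain morning: 2
  new watch: 2
  watch new: 2
  … (19 more, each ≤ 2)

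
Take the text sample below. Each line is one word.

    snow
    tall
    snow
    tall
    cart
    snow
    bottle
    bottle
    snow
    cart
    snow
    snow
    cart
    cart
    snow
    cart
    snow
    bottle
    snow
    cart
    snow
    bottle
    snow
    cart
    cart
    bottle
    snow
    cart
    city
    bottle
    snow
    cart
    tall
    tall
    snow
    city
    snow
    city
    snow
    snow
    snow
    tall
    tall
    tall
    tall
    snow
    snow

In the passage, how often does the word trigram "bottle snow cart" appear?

5

Scanning the 45 overlapping trigram windows for "bottle snow cart":
  position 8–10: bottle snow cart
  position 18–20: bottle snow cart
  position 22–24: bottle snow cart
  position 26–28: bottle snow cart
  position 30–32: bottle snow cart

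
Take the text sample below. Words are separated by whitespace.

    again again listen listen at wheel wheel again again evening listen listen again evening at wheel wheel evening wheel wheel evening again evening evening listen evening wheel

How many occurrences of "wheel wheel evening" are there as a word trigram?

Scanning the 25 overlapping trigram windows for "wheel wheel evening":
  position 16–18: wheel wheel evening
  position 19–21: wheel wheel evening

2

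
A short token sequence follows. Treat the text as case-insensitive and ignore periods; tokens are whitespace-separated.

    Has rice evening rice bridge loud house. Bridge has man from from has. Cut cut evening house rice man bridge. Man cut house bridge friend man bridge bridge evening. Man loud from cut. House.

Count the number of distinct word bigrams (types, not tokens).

34 tokens → 33 bigram windows in total.
Repeated bigrams (each contributes count−1 duplicates):
  cut house: 2
  house bridge: 2
  man bridge: 2
3 duplicate windows → 33 − 3 = 30 distinct.

30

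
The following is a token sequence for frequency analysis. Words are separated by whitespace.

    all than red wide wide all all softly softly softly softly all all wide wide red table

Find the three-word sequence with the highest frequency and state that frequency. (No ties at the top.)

Trigram frequencies (highest first):
  softly softly softly: 2
  all than red: 1
  than red wide: 1
  red wide wide: 1
  wide wide all: 1
  wide all all: 1
  … (8 more, each ≤ 1)

"softly softly softly", 2 times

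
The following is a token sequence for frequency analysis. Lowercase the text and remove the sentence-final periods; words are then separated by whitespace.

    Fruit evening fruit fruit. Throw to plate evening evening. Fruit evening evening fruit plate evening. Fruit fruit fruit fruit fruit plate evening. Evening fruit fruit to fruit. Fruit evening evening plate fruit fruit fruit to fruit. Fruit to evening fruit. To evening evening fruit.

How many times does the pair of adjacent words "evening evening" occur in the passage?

Scanning the 43 overlapping bigram windows for "evening evening":
  position 8–9: evening evening
  position 11–12: evening evening
  position 22–23: evening evening
  position 29–30: evening evening
  position 42–43: evening evening

5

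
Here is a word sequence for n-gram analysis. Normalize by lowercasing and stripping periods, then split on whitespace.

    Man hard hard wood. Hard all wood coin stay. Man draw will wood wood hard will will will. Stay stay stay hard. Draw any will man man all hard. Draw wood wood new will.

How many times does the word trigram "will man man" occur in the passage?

Scanning the 32 overlapping trigram windows for "will man man":
  position 25–27: will man man

1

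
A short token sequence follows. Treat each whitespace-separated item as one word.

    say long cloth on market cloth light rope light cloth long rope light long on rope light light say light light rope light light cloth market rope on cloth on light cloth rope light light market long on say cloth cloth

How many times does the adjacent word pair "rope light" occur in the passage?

Scanning the 40 overlapping bigram windows for "rope light":
  position 8–9: rope light
  position 12–13: rope light
  position 16–17: rope light
  position 22–23: rope light
  position 33–34: rope light

5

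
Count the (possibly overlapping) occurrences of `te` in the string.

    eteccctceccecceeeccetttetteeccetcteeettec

5

Sliding a length-2 window over the 41 characters (40 positions):
  position 2–3: te
  position 23–24: te
  position 26–27: te
  position 34–35: te
  position 39–40: te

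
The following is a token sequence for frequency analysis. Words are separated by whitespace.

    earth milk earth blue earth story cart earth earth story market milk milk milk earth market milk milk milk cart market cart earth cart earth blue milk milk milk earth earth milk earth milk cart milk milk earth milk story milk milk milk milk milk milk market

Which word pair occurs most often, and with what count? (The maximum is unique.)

"milk milk", 12 times

Bigram frequencies (highest first):
  milk milk: 12
  milk earth: 5
  earth milk: 4
  cart earth: 3
  earth blue: 2
  earth story: 2
  … (15 more, each ≤ 2)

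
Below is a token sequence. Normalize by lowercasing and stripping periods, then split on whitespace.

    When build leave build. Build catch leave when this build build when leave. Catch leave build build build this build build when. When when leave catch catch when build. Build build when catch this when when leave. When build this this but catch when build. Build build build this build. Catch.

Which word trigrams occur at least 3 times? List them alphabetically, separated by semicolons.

build build build; build build when

Trigram counts meeting the condition (at least 3 times):
  build build build: 4
  build build when: 3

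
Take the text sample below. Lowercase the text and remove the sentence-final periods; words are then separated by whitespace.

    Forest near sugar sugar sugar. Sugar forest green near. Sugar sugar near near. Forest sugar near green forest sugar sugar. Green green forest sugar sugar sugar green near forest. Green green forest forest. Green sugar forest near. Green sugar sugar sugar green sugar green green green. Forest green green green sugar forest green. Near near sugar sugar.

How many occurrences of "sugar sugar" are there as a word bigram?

Scanning the 56 overlapping bigram windows for "sugar sugar":
  position 3–4: sugar sugar
  position 4–5: sugar sugar
  position 5–6: sugar sugar
  position 10–11: sugar sugar
  position 19–20: sugar sugar
  position 24–25: sugar sugar
  position 25–26: sugar sugar
  position 39–40: sugar sugar
  position 40–41: sugar sugar
  position 56–57: sugar sugar

10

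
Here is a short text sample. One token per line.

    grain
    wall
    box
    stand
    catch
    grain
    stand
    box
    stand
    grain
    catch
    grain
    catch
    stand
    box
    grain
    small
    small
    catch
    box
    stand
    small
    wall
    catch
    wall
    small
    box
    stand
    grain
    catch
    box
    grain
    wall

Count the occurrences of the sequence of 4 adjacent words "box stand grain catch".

Scanning the 30 overlapping 4-gram windows for "box stand grain catch":
  position 8–11: box stand grain catch
  position 27–30: box stand grain catch

2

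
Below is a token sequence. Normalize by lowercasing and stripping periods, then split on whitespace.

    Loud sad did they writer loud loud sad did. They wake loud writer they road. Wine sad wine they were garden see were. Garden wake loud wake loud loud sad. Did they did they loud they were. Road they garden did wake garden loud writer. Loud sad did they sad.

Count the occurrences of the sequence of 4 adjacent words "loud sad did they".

4

Scanning the 47 overlapping 4-gram windows for "loud sad did they":
  position 1–4: loud sad did they
  position 7–10: loud sad did they
  position 29–32: loud sad did they
  position 46–49: loud sad did they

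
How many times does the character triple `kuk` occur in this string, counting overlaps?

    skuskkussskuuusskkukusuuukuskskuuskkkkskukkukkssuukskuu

Sliding a length-3 window over the 55 characters (53 positions):
  position 18–20: kuk
  position 40–42: kuk
  position 43–45: kuk

3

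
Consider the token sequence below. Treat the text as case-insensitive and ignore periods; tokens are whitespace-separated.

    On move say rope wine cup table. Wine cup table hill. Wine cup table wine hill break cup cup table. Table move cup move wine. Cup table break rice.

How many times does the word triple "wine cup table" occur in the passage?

Scanning the 27 overlapping trigram windows for "wine cup table":
  position 5–7: wine cup table
  position 8–10: wine cup table
  position 12–14: wine cup table
  position 25–27: wine cup table

4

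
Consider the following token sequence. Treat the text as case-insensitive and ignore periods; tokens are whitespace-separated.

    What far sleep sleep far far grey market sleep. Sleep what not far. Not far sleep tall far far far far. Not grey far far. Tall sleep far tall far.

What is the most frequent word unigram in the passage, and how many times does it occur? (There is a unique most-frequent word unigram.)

"far", 13 times

Unigram frequencies (highest first):
  far: 13
  sleep: 6
  not: 3
  tall: 3
  what: 2
  grey: 2
  … (1 more, each ≤ 1)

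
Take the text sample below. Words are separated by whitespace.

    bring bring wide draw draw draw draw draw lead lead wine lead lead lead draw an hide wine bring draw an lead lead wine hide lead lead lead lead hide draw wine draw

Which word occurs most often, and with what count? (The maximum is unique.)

"lead", 11 times

Unigram frequencies (highest first):
  lead: 11
  draw: 9
  wine: 4
  bring: 3
  hide: 3
  an: 2
  … (1 more, each ≤ 1)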